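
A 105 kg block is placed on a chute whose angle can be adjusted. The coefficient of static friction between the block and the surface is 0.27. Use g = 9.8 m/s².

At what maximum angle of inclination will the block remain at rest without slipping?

θ_max ≈ 15.1°

At the slip threshold, m g sin θ = μ_s · m g cos θ, so tan θ = μ_s.
θ_max = arctan(0.27) = 15.1°.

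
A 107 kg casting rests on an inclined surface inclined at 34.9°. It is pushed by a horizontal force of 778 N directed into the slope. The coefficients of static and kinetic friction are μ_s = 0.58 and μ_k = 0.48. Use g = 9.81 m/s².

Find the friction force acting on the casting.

Normal direction: N = m g cos θ + P sin θ = 1306 N.
Parallel to the incline: P cos θ − m g sin θ = 638.1 − 600.6 = 37.51 N; the friction needed to balance this is 37.51 N acting down the slope.
Maximum static friction: μ_s N = 0.58 × 1306 = 757.5 N.
Since 37.51 N is within the 757.5 N limit, the casting stays put and friction is exactly 37.5 N.

f ≈ 37.5 N (down the incline)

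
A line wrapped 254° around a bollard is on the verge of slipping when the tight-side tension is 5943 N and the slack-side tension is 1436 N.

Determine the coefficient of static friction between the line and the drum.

μ ≈ 0.32

T₂/T₁ = e^{μβ} → μ = ln(T₂/T₁)/β.
β = 254° = 4.433 rad.
μ = ln(5943/1436)/4.433 = ln(4.139)/4.433 = 0.32.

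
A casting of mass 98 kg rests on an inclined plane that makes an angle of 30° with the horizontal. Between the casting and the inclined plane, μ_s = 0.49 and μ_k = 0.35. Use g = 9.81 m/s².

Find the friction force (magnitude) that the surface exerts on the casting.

f ≈ 291 N (up the incline)

Normal force: N = m g cos θ = 98 × 9.81 × cos 30° = 832.6 N.
For equilibrium along the incline, friction must balance the weight component: f = m g sin θ = 480.7 N up the slope.
Static friction can supply at most μ_s N = 408 N.
Since |480.7| > 408 N, static friction cannot hold it; the casting slides down the incline and kinetic friction applies: f = μ_k N = 0.35 × 832.6 = 291 N.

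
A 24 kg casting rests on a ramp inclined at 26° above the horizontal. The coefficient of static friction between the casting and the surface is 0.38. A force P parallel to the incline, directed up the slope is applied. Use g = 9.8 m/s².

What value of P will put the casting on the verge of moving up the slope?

P ≈ 183 N

At impending motion up the slope, friction acts down-slope at its limit: f = μ_s N.
P is parallel to the surface, so N = m g cos θ = 211 N.
Along the incline: P = m g sin θ + μ_s N = 103 + 0.38×211 = 183 N.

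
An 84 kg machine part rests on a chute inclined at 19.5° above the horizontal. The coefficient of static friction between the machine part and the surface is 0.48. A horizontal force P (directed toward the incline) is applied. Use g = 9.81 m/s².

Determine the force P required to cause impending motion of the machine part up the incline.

P ≈ 828 N

At impending motion up the slope, friction acts down-slope at its limit: f = μ_s N.
Perpendicular to the incline: N = m g cos θ + P sin θ.
Along the incline: P cos θ = m g sin θ + μ_s N = m g sin θ + μ_s (m g cos θ + P sin θ).
Solving, P (cos θ − μ_s sin θ) = m g (sin θ + μ_s cos θ), so P = 84×9.81×(sin 19.5° + 0.48 cos 19.5°)/(cos 19.5° − 0.48 sin 19.5°) = 824×0.7863/0.7824 = 828 N.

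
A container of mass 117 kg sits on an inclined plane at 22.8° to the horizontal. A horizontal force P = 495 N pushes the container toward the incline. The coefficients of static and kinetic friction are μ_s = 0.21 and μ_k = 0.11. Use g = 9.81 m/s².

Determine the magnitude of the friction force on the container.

f ≈ 11.5 N (down the incline)

Resolve perpendicular to the incline: N = m g cos θ + P sin θ = 117×9.81×cos 22.8° + 495×sin 22.8° = 1250 N.
Along the incline, the net driving force (taking up-slope positive) is P cos θ − m g sin θ = 456.3 − 444.8 = 11.54 N, so equilibrium requires friction f = -11.54 N (down-slope).
Maximum static friction: μ_s N = 0.21 × 1250 = 262.5 N.
|f_req| = 11.54 ≤ 262.5 N → the container is in equilibrium; friction equals the required value.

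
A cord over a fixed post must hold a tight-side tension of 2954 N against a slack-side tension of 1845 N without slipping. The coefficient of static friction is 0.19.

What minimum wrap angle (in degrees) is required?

β_min ≈ 142°

T₂/T₁ = e^{μβ} → β = ln(T₂/T₁)/μ.
β = ln(2954/1845)/0.19 = 0.4707/0.19 = 2.477 rad.
In degrees: β = 2.477 × 180/π = 142°.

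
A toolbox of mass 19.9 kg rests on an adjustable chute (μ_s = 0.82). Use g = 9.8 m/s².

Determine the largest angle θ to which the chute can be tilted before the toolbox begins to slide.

θ_max ≈ 39.4°

At the slip threshold, m g sin θ = μ_s · m g cos θ, so tan θ = μ_s.
θ_max = arctan(0.82) = 39.4°.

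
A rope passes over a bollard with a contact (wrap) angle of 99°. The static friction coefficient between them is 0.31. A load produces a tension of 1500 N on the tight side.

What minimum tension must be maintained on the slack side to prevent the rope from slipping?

Capstan equation at impending slip: T_tight/T_slack = e^{μβ}.
β = 99° = 1.728 rad; e^{μβ} = e^{0.31×1.728} = 1.709.
T_slack = T_tight / e^{μβ} = 1500 / 1.709 = 878 N.

T_min ≈ 878 N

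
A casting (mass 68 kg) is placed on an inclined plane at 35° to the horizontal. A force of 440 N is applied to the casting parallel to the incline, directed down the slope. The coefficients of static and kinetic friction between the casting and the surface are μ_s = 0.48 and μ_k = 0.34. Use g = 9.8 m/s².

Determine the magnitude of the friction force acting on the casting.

Perpendicular to the surface, N = m g cos θ = 68·9.8·cos 35° = 545.9 N.
The friction needed for equilibrium is m g sin θ + P = 382.2 + 440 = 822.2 N, measured positive up-slope.
Static friction can supply at most μ_s N = 262 N.
Since |822.2| > 262 N, static friction cannot hold it; the casting slides down the incline and kinetic friction applies: f = μ_k N = 0.34 × 545.9 = 186 N.

f ≈ 186 N (up the incline)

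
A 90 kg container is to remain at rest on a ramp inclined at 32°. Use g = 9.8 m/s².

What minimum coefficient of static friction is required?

μ_s,min ≈ 0.625

At the slip threshold m g sin θ = μ_s m g cos θ, so μ_s,min = tan θ.
μ_s,min = tan 32° = 0.625.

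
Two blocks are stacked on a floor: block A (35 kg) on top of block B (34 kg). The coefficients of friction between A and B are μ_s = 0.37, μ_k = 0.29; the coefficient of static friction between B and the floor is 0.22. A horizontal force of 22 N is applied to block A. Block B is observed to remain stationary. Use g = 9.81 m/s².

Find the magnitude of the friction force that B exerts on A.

Normal force at the A–B interface: N₁ = m_A g = 343.4 N.
So the A–B interface can sustain at most μ_s N₁ = 127 N of static friction.
Since P = 22 N ≤ 127 N, A does not slip on B; friction on A equals P = 22 N.
By Newton's third law B feels 22 N forward from A. With B stationary, the floor's static friction on B balances it: f₂ = 22 N (well within μ_s(m_A+m_B)g = 148.9 N).

f ≈ 22 N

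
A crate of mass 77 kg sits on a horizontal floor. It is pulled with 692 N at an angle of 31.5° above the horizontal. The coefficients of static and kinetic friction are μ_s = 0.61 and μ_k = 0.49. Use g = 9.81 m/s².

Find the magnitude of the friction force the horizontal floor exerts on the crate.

f ≈ 193 N

The vertical component of P reduces the normal force: N = m g − P sin α = 755.4 − 361.6 = 393.8 N.
The horizontal driving force is P cos α = 590 N, so equilibrium needs friction f = 590 N.
μ_s N = 0.61 × 393.8 = 240.2 N.
The required friction exceeds μ_s N, so the crate moves and f = μ_k N = 193 N.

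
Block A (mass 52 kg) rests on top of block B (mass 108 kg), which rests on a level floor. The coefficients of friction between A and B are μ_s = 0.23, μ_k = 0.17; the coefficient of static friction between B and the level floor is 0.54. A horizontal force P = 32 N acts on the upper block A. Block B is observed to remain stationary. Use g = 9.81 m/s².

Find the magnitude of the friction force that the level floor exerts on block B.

Between the blocks, N₁ = m_A g = 510.1 N.
So the A–B interface can sustain at most μ_s N₁ = 117.3 N of static friction.
Since P = 32 N ≤ 117.3 N, A does not slip on B; friction on A equals P = 32 N.
B experiences an equal 32 N forward from A (third law). B is in equilibrium, so the floor supplies f₂ = 32 N of static friction (limit μ_s(m_A+m_B)g = 847.6 N, not exceeded).

f ≈ 32 N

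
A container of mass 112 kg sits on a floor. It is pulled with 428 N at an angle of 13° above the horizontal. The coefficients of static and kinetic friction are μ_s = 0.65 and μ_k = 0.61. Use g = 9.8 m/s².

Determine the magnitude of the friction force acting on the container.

Vertical equilibrium gives N = m g − P sin α = 1001 N.
Horizontally, friction must balance P cos α = 417 N.
The static-friction limit is μ_s N = 650.9 N.
417 ≤ 650.9 N → static; friction equals the required 417 N.

f ≈ 417 N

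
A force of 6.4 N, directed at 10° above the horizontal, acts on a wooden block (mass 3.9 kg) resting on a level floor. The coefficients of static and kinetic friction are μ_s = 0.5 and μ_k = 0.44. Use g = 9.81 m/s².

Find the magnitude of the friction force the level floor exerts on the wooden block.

f ≈ 6.3 N

Vertical equilibrium gives N = m g − P sin α = 37.15 N.
Horizontally, friction must balance P cos α = 6.303 N.
The static-friction limit is μ_s N = 18.57 N.
6.303 ≤ 18.57 N → static; friction equals the required 6.3 N.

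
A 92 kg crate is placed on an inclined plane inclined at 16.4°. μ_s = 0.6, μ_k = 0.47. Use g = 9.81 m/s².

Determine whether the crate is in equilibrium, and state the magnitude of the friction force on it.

N = m g cos θ = 866 N.
Down-slope weight component: m g sin θ = 255 N.
μ_s N = 519 N.
255 ≤ 519 N, so it stays put; friction = 255 N.

f ≈ 255 N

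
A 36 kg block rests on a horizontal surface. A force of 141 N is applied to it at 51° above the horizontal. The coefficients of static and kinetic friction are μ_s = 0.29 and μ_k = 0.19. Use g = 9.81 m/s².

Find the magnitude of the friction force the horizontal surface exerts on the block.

The vertical component of P reduces the normal force: N = m g − P sin α = 353.2 − 109.6 = 243.6 N.
For equilibrium, f = P cos α = 141×cos 51° = 88.73 N.
μ_s N = 0.29 × 243.6 = 70.64 N.
The required friction exceeds μ_s N, so the block moves and f = μ_k N = 46.3 N.

f ≈ 46.3 N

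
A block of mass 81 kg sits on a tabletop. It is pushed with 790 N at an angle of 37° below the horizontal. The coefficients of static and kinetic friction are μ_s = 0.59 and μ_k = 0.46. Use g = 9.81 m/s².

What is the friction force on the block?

f ≈ 631 N

N = m g + P sin α = 794.6 + 790×sin 37° = 1270 N.
Horizontally, friction must balance P cos α = 630.9 N.
μ_s N = 0.59 × 1270 = 749.3 N.
630.9 ≤ 749.3 N → static; friction equals the required 631 N.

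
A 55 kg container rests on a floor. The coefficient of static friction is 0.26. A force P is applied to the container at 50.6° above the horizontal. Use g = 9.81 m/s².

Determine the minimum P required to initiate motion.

P ≈ 168 N

N = m g − P sin α (the pull lifts the container).
At impending slip, P cos α = μ_s N = μ_s (m g − P sin α).
Solving: P (cos α + μ_s sin α) = μ_s m g → P = 0.26×540/(cos 50.6° + 0.26 sin 50.6°) = 140/0.8356 = 168 N.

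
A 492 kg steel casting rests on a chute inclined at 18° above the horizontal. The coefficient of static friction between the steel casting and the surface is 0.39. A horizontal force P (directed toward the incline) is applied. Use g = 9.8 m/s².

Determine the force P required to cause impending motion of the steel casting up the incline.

At impending motion up the slope, friction acts down-slope at its limit: f = μ_s N.
Perpendicular to the incline: N = m g cos θ + P sin θ.
Along the incline: P cos θ = m g sin θ + μ_s N = m g sin θ + μ_s (m g cos θ + P sin θ).
Solving, P (cos θ − μ_s sin θ) = m g (sin θ + μ_s cos θ), so P = 492×9.8×(sin 18° + 0.39 cos 18°)/(cos 18° − 0.39 sin 18°) = 4820×0.6799/0.8305 = 3950 N.

P ≈ 3950 N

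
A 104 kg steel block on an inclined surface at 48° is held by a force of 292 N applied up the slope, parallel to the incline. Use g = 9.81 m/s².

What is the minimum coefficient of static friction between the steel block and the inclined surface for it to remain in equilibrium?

μ_s,min ≈ 0.683

N = m g cos θ = 682.7 N.
Friction must make up the shortfall along the incline: f = m g sin θ − P = 758.2 − 292 = 466.2 N.
At the threshold f = μ_s N, so μ_s,min = 466.2/682.7 = 0.683.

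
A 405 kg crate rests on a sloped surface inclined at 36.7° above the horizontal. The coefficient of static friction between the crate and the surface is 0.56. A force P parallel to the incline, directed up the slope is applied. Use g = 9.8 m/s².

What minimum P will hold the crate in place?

P_min ≈ 590 N

The crate tends to slide down (tan θ > μ_s), so at the point of impending slip friction acts up-slope at its limit: f = μ_s N.
P is parallel to the surface, so N = m g cos θ = 3180 N.
Along the incline: P + μ_s N = m g sin θ, so P = 2370 − 0.56×3180 = 590 N.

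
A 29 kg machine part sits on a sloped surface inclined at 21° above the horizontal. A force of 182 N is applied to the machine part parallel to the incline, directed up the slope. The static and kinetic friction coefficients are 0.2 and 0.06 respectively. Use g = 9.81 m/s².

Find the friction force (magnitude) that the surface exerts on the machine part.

f ≈ 15.9 N (down the incline)

Normal force: N = m g cos θ = 29 × 9.81 × cos 21° = 265.6 N.
Parallel to the incline, ΣF = 0 gives f = m g sin θ − P = 102 − 182 = -80.05 N (up-slope positive).
Maximum static friction available: μ_s N = 0.2 × 265.6 = 53.12 N.
Since |-80.05| > 53.12 N, static friction cannot hold it; the machine part slides up the incline and kinetic friction applies: f = μ_k N = 0.06 × 265.6 = 15.9 N.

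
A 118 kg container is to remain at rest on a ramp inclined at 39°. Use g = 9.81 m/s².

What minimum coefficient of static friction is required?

At the slip threshold m g sin θ = μ_s m g cos θ, so μ_s,min = tan θ.
μ_s,min = tan 39° = 0.81.

μ_s,min ≈ 0.81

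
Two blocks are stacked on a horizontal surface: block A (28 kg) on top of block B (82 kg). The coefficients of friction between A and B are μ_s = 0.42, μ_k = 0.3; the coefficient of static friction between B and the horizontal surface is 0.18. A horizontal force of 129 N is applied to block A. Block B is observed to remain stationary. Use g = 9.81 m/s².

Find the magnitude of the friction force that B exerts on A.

The normal force B exerts on A is simply A's weight, N₁ = 274.7 N.
Maximum static friction on A from B: μ_s N₁ = 0.42×274.7 = 115.4 N.
Since P = 129 N > 115.4 N, A slides on B; the A–B friction is kinetic: f₁ = μ_k N₁ = 0.3×274.7 = 82.4 N.
B experiences an equal 82.4 N forward from A (third law). B is in equilibrium, so the floor supplies f₂ = 82.4 N of static friction (limit μ_s(m_A+m_B)g = 194.2 N, not exceeded).

f ≈ 82.4 N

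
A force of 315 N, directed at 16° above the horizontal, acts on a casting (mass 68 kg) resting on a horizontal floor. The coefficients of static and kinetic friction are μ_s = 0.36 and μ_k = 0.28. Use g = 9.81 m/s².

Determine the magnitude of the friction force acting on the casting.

The vertical component of P reduces the normal force: N = m g − P sin α = 667.1 − 86.83 = 580.3 N.
The horizontal driving force is P cos α = 302.8 N, so equilibrium needs friction f = 302.8 N.
μ_s N = 0.36 × 580.3 = 208.9 N.
302.8 > 208.9 N → the casting slides; f = μ_k N = 0.28×580.3 = 162 N.

f ≈ 162 N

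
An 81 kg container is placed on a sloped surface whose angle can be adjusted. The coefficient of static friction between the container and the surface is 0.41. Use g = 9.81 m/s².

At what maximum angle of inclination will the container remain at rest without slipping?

θ_max ≈ 22.3°

At the slip threshold, m g sin θ = μ_s · m g cos θ, so tan θ = μ_s.
θ_max = arctan(0.41) = 22.3°.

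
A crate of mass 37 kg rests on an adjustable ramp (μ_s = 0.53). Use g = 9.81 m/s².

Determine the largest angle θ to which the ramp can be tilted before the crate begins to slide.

θ_max ≈ 27.9°

At the slip threshold, m g sin θ = μ_s · m g cos θ, so tan θ = μ_s.
θ_max = arctan(0.53) = 27.9°.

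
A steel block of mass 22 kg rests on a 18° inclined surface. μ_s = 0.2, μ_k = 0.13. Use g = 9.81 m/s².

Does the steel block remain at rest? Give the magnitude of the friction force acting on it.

N = m g cos θ = 205 N.
Down-slope weight component: m g sin θ = 66.7 N.
μ_s N = 41.1 N.
66.7 > 41.1 N, so it slides; kinetic friction f = μ_k N = 0.13×205 = 26.7 N.

f ≈ 26.7 N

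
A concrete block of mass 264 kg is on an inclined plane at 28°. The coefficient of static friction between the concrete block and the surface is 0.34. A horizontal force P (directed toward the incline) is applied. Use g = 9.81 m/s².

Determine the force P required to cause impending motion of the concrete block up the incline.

At impending motion up the slope, friction acts down-slope at its limit: f = μ_s N.
Perpendicular to the incline: N = m g cos θ + P sin θ.
Along the incline: P cos θ = m g sin θ + μ_s N = m g sin θ + μ_s (m g cos θ + P sin θ).
Solving, P (cos θ − μ_s sin θ) = m g (sin θ + μ_s cos θ), so P = 264×9.81×(sin 28° + 0.34 cos 28°)/(cos 28° − 0.34 sin 28°) = 2590×0.7697/0.7233 = 2760 N.

P ≈ 2760 N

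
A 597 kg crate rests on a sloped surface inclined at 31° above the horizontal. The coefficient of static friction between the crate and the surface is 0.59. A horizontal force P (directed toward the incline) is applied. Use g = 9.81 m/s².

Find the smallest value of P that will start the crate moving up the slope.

At impending motion up the slope, friction acts down-slope at its limit: f = μ_s N.
Perpendicular to the incline: N = m g cos θ + P sin θ.
Along the incline: P cos θ = m g sin θ + μ_s N = m g sin θ + μ_s (m g cos θ + P sin θ).
Solving, P (cos θ − μ_s sin θ) = m g (sin θ + μ_s cos θ), so P = 597×9.81×(sin 31° + 0.59 cos 31°)/(cos 31° − 0.59 sin 31°) = 5860×1.021/0.5533 = 10800 N.

P ≈ 10800 N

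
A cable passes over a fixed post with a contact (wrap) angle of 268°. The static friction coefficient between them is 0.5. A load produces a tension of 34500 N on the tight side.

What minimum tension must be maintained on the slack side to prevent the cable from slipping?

Capstan equation at impending slip: T_tight/T_slack = e^{μβ}.
β = 268° = 4.677 rad; e^{μβ} = e^{0.5×4.677} = 10.37.
T_slack = T_tight / e^{μβ} = 34500 / 10.37 = 3330 N.

T_min ≈ 3330 N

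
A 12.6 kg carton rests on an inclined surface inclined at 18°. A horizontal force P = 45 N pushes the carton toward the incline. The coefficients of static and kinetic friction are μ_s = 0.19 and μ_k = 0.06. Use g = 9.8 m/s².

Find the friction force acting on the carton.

Resolve perpendicular to the incline: N = m g cos θ + P sin θ = 12.6×9.8×cos 18° + 45×sin 18° = 131.3 N.
Along the incline, the net driving force (taking up-slope positive) is P cos θ − m g sin θ = 42.8 − 38.16 = 4.64 N, so equilibrium requires friction f = -4.64 N (down-slope).
The limit of static friction is μ_s N = 24.96 N.
Since 4.64 N is within the 24.96 N limit, the carton stays put and friction is exactly 4.64 N.

f ≈ 4.64 N (down the incline)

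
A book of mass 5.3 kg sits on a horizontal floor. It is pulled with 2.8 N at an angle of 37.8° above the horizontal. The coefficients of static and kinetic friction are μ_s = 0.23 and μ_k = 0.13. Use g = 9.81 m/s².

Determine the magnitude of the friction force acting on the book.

N = m g − P sin α = 51.99 − 2.8×sin 37.8° = 50.28 N.
The horizontal driving force is P cos α = 2.212 N, so equilibrium needs friction f = 2.212 N.
μ_s N = 0.23 × 50.28 = 11.56 N.
Since 2.212 N does not exceed the limit, the book stays at rest and f = 2.21 N.

f ≈ 2.21 N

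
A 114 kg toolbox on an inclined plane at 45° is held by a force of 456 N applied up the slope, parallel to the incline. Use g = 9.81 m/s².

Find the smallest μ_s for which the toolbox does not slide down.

N = m g cos θ = 790.8 N.
Friction must make up the shortfall along the incline: f = m g sin θ − P = 790.8 − 456 = 334.8 N.
At the threshold f = μ_s N, so μ_s,min = 334.8/790.8 = 0.423.

μ_s,min ≈ 0.423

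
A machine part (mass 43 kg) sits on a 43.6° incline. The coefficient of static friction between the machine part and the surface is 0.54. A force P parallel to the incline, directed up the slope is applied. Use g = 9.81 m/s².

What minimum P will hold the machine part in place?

The machine part tends to slide down (tan θ > μ_s), so at the point of impending slip friction acts up-slope at its limit: f = μ_s N.
P is parallel to the surface, so N = m g cos θ = 305 N.
Along the incline: P + μ_s N = m g sin θ, so P = 291 − 0.54×305 = 126 N.

P_min ≈ 126 N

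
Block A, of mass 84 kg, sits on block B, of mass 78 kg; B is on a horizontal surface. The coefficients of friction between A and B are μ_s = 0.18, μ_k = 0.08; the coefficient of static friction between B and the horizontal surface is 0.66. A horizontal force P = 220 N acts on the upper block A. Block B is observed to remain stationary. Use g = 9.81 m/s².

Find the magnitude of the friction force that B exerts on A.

The normal force B exerts on A is simply A's weight, N₁ = 824 N.
Maximum static friction on A from B: μ_s N₁ = 0.18×824 = 148.3 N.
P = 220 N exceeds that limit, so A slips over B and the interface friction becomes kinetic: f₁ = μ_k N₁ = 0.08×824 = 65.9 N.
B experiences an equal 65.9 N forward from A (third law). B is in equilibrium, so the floor supplies f₂ = 65.9 N of static friction (limit μ_s(m_A+m_B)g = 1049 N, not exceeded).

f ≈ 65.9 N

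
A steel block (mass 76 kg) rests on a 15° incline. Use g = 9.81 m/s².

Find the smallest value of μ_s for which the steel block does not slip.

At the slip threshold m g sin θ = μ_s m g cos θ, so μ_s,min = tan θ.
μ_s,min = tan 15° = 0.268.

μ_s,min ≈ 0.268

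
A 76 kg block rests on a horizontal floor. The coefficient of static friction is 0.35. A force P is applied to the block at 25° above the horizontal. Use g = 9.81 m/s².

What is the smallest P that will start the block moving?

N = m g − P sin α (the pull lifts the block).
At impending slip, P cos α = μ_s N = μ_s (m g − P sin α).
Solving: P (cos α + μ_s sin α) = μ_s m g → P = 0.35×746/(cos 25° + 0.35 sin 25°) = 261/1.054 = 248 N.

P ≈ 248 N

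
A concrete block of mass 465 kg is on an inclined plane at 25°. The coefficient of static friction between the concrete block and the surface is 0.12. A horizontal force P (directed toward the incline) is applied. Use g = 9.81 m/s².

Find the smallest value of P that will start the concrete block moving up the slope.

At impending motion up the slope, friction acts down-slope at its limit: f = μ_s N.
Perpendicular to the incline: N = m g cos θ + P sin θ.
Along the incline: P cos θ = m g sin θ + μ_s N = m g sin θ + μ_s (m g cos θ + P sin θ).
Solving, P (cos θ − μ_s sin θ) = m g (sin θ + μ_s cos θ), so P = 465×9.81×(sin 25° + 0.12 cos 25°)/(cos 25° − 0.12 sin 25°) = 4560×0.5314/0.8556 = 2830 N.

P ≈ 2830 N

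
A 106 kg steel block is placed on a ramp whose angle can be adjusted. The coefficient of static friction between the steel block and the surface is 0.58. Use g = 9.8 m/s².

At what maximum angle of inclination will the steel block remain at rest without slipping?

θ_max ≈ 30.1°

At the slip threshold, m g sin θ = μ_s · m g cos θ, so tan θ = μ_s.
θ_max = arctan(0.58) = 30.1°.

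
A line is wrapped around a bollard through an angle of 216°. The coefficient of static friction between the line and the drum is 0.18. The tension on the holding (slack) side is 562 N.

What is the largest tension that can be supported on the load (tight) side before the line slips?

At impending slip the capstan equation gives T₂/T₁ = e^{μβ} with β in radians.
β = 216° × π/180 = 3.77 rad.
e^{μβ} = e^{0.18×3.77} = 1.971.
T₂ = T₁ · e^{μβ} = 562 × 1.971 = 1110 N.

T_max ≈ 1110 N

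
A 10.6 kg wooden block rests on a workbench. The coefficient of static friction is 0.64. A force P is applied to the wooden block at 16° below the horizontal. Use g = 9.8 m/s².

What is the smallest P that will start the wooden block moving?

N = m g + P sin α (the push presses the wooden block into the workbench).
At impending slip, P cos α = μ_s N = μ_s (m g + P sin α).
Solving: P (cos α − μ_s sin α) = μ_s m g → P = 0.64×104/(cos 16° − 0.64 sin 16°) = 66.5/0.7849 = 84.7 N.

P ≈ 84.7 N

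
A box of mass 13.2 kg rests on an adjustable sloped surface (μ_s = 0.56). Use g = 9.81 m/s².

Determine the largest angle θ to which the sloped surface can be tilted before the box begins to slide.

At the slip threshold, m g sin θ = μ_s · m g cos θ, so tan θ = μ_s.
θ_max = arctan(0.56) = 29.2°.

θ_max ≈ 29.2°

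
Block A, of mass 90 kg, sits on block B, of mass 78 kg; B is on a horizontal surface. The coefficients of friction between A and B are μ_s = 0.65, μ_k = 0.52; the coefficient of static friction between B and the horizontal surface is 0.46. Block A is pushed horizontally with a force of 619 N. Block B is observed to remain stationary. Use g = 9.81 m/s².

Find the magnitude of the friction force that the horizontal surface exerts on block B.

The normal force B exerts on A is simply A's weight, N₁ = 882.9 N.
Maximum static friction on A from B: μ_s N₁ = 0.65×882.9 = 573.9 N.
P = 619 N exceeds that limit, so A slips over B and the interface friction becomes kinetic: f₁ = μ_k N₁ = 0.52×882.9 = 459 N.
B experiences an equal 459 N forward from A (third law). B is in equilibrium, so the floor supplies f₂ = 459 N of static friction (limit μ_s(m_A+m_B)g = 758.1 N, not exceeded).

f ≈ 459 N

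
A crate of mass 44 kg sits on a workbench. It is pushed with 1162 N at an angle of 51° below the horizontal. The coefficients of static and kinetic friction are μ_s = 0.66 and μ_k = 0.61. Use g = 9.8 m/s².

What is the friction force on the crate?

f ≈ 731 N

The vertical component of P adds to the normal force: N = m g + P sin α = 431.2 + 903 = 1334 N.
The horizontal driving force is P cos α = 731.3 N, so equilibrium needs friction f = 731.3 N.
The static-friction limit is μ_s N = 880.6 N.
Since 731.3 N does not exceed the limit, the crate stays at rest and f = 731 N.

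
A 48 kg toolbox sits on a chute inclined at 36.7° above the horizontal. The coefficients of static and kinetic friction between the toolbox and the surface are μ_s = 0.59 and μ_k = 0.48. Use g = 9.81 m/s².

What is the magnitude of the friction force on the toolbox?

f ≈ 181 N (up the incline)

Perpendicular to the surface, N = m g cos θ = 48·9.81·cos 36.7° = 377.5 N.
For equilibrium along the incline, friction must balance the weight component: f = m g sin θ = 281.4 N up the slope.
The static-friction ceiling is μ_s N = 0.59 × 377.5 = 222.7 N.
Since |281.4| > 222.7 N, static friction cannot hold it; the toolbox slides down the incline and kinetic friction applies: f = μ_k N = 0.48 × 377.5 = 181 N.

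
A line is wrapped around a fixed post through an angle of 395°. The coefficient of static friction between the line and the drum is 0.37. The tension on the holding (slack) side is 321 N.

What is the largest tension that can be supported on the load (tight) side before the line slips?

T_max ≈ 4110 N

At impending slip the capstan equation gives T₂/T₁ = e^{μβ} with β in radians.
β = 395° × π/180 = 6.894 rad.
e^{μβ} = e^{0.37×6.894} = 12.82.
T₂ = T₁ · e^{μβ} = 321 × 12.82 = 4110 N.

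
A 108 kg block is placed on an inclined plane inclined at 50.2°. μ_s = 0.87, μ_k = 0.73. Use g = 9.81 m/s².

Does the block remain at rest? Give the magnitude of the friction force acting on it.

N = m g cos θ = 678 N.
Down-slope weight component: m g sin θ = 814 N.
μ_s N = 590 N.
814 > 590 N, so it slides; kinetic friction f = μ_k N = 0.73×678 = 495 N.

f ≈ 495 N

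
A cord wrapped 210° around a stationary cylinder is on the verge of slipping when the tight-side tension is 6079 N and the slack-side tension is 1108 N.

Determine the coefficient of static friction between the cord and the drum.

μ ≈ 0.464

T₂/T₁ = e^{μβ} → μ = ln(T₂/T₁)/β.
β = 210° = 3.665 rad.
μ = ln(6079/1108)/3.665 = ln(5.486)/3.665 = 0.464.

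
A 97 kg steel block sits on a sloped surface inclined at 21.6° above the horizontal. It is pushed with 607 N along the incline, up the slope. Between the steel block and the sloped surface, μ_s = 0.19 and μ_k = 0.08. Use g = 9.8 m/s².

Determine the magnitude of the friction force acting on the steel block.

f ≈ 70.7 N (down the incline)

The normal reaction is N = m g cos θ = 883.8 N.
For equilibrium along the incline the friction force must supply f = m g sin θ − P = 349.9 − 607 = -257.1 N (positive meaning up-slope).
Static friction can supply at most μ_s N = 167.9 N.
Since |-257.1| > 167.9 N, static friction cannot hold it; the steel block slides up the incline and kinetic friction applies: f = μ_k N = 0.08 × 883.8 = 70.7 N.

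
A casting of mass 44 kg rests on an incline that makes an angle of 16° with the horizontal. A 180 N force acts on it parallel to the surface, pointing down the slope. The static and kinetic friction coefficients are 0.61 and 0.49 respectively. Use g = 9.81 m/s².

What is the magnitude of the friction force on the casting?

Normal force: N = m g cos θ = 44 × 9.81 × cos 16° = 414.9 N.
Parallel to the incline, ΣF = 0 gives f = m g sin θ + P = 119 + 180 = 299 N (up-slope positive).
The static-friction ceiling is μ_s N = 0.61 × 414.9 = 253.1 N.
Since |299| > 253.1 N, static friction cannot hold it; the casting slides down the incline and kinetic friction applies: f = μ_k N = 0.49 × 414.9 = 203 N.

f ≈ 203 N (up the incline)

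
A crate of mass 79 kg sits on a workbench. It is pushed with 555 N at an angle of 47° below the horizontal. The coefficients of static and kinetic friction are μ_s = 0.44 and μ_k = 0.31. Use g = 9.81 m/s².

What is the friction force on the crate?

Vertical equilibrium gives N = m g + P sin α = 1181 N.
Horizontally, friction must balance P cos α = 378.5 N.
μ_s N = 0.44 × 1181 = 519.6 N.
Since 378.5 N does not exceed the limit, the crate stays at rest and f = 379 N.

f ≈ 379 N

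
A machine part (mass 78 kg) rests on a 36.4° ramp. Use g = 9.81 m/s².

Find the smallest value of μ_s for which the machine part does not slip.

μ_s,min ≈ 0.737

At the slip threshold m g sin θ = μ_s m g cos θ, so μ_s,min = tan θ.
μ_s,min = tan 36.4° = 0.737.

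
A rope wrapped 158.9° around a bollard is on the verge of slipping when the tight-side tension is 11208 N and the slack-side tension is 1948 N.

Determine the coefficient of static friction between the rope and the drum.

μ ≈ 0.631

T₂/T₁ = e^{μβ} → μ = ln(T₂/T₁)/β.
β = 158.9° = 2.773 rad.
μ = ln(11208/1948)/2.773 = ln(5.754)/2.773 = 0.631.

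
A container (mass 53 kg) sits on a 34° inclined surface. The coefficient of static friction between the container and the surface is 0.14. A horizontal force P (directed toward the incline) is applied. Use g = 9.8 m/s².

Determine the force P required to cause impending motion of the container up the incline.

P ≈ 467 N

At impending motion up the slope, friction acts down-slope at its limit: f = μ_s N.
Perpendicular to the incline: N = m g cos θ + P sin θ.
Along the incline: P cos θ = m g sin θ + μ_s N = m g sin θ + μ_s (m g cos θ + P sin θ).
Solving, P (cos θ − μ_s sin θ) = m g (sin θ + μ_s cos θ), so P = 53×9.8×(sin 34° + 0.14 cos 34°)/(cos 34° − 0.14 sin 34°) = 519×0.6753/0.7508 = 467 N.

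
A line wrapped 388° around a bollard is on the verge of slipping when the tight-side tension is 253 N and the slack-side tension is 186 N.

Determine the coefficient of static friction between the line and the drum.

T₂/T₁ = e^{μβ} → μ = ln(T₂/T₁)/β.
β = 388° = 6.772 rad.
μ = ln(253/186)/6.772 = ln(1.36)/6.772 = 0.0454.

μ ≈ 0.0454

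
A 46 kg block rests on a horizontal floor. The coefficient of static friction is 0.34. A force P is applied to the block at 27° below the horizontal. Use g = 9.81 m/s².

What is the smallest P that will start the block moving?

N = m g + P sin α (the push presses the block into the horizontal floor).
At impending slip, P cos α = μ_s N = μ_s (m g + P sin α).
Solving: P (cos α − μ_s sin α) = μ_s m g → P = 0.34×451/(cos 27° − 0.34 sin 27°) = 153/0.7366 = 208 N.

P ≈ 208 N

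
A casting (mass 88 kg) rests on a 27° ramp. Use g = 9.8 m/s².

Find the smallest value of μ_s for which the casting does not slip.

μ_s,min ≈ 0.51

At the slip threshold m g sin θ = μ_s m g cos θ, so μ_s,min = tan θ.
μ_s,min = tan 27° = 0.51.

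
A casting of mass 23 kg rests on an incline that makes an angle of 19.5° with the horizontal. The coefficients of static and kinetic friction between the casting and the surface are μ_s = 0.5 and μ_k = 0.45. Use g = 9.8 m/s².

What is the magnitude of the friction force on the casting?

Perpendicular to the surface, N = m g cos θ = 23·9.8·cos 19.5° = 212.5 N.
Along the slope the weight component is m g sin θ = 75.24 N; friction must supply exactly this, acting up-slope.
Maximum static friction available: μ_s N = 0.5 × 212.5 = 106.2 N.
Since |75.24| ≤ 106.2 N, the casting remains in static equilibrium and friction takes exactly the required value.

f ≈ 75.2 N (up the incline)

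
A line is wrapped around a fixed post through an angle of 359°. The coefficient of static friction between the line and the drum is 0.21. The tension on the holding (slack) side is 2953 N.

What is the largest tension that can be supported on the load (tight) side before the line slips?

At impending slip the capstan equation gives T₂/T₁ = e^{μβ} with β in radians.
β = 359° × π/180 = 6.266 rad.
e^{μβ} = e^{0.21×6.266} = 3.728.
T₂ = T₁ · e^{μβ} = 2953 × 3.728 = 11000 N.

T_max ≈ 11000 N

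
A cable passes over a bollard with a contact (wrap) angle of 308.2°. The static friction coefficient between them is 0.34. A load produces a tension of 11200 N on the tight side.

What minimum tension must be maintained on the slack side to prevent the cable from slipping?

T_min ≈ 1800 N

Capstan equation at impending slip: T_tight/T_slack = e^{μβ}.
β = 308.2° = 5.379 rad; e^{μβ} = e^{0.34×5.379} = 6.227.
T_slack = T_tight / e^{μβ} = 11200 / 6.227 = 1800 N.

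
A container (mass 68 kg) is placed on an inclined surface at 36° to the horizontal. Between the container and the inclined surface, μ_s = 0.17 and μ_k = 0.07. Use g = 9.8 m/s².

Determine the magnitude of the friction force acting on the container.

The normal reaction is N = m g cos θ = 539.1 N.
Along the slope the weight component is m g sin θ = 391.7 N; friction must supply exactly this, acting up-slope.
Static friction can supply at most μ_s N = 91.65 N.
|391.7| exceeds 91.65 N, so the container slips down-slope; friction is kinetic, f = μ_k N = 0.07×539.1 = 37.7 N.

f ≈ 37.7 N (up the incline)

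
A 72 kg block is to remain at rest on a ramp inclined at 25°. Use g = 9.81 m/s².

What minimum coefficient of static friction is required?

At the slip threshold m g sin θ = μ_s m g cos θ, so μ_s,min = tan θ.
μ_s,min = tan 25° = 0.466.

μ_s,min ≈ 0.466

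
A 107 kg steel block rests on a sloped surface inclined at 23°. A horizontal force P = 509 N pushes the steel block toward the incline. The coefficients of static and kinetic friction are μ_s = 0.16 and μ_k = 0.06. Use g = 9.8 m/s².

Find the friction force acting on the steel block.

f ≈ 58.8 N (down the incline)

Normal direction: N = m g cos θ + P sin θ = 1164 N.
Along the incline, the net driving force (taking up-slope positive) is P cos θ − m g sin θ = 468.5 − 409.7 = 58.82 N, so equilibrium requires friction f = -58.82 N (down-slope).
Maximum static friction: μ_s N = 0.16 × 1164 = 186.3 N.
|f_req| = 58.82 ≤ 186.3 N → the steel block is in equilibrium; friction equals the required value.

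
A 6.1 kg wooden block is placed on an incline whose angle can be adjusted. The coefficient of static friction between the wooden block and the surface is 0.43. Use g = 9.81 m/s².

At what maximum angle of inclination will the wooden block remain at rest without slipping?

At the slip threshold, m g sin θ = μ_s · m g cos θ, so tan θ = μ_s.
θ_max = arctan(0.43) = 23.3°.

θ_max ≈ 23.3°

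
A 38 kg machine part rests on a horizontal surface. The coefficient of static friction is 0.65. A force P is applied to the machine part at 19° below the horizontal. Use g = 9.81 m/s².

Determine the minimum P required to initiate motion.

N = m g + P sin α (the push presses the machine part into the horizontal surface).
At impending slip, P cos α = μ_s N = μ_s (m g + P sin α).
Solving: P (cos α − μ_s sin α) = μ_s m g → P = 0.65×373/(cos 19° − 0.65 sin 19°) = 242/0.7339 = 330 N.

P ≈ 330 N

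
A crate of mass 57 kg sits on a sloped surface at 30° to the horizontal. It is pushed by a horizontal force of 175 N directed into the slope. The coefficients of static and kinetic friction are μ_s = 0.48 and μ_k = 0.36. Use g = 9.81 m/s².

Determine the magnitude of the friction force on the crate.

Resolve perpendicular to the incline: N = m g cos θ + P sin θ = 57×9.81×cos 30° + 175×sin 30° = 571.8 N.
Parallel to the incline: P cos θ − m g sin θ = 151.6 − 279.6 = -128 N; the friction needed to balance this is 128 N acting up the slope.
The limit of static friction is μ_s N = 274.4 N.
Since 128 N is within the 274.4 N limit, the crate stays put and friction is exactly 128 N.

f ≈ 128 N (up the incline)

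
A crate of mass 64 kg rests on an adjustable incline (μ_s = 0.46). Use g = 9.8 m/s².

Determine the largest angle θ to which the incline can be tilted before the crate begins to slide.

θ_max ≈ 24.7°

At the slip threshold, m g sin θ = μ_s · m g cos θ, so tan θ = μ_s.
θ_max = arctan(0.46) = 24.7°.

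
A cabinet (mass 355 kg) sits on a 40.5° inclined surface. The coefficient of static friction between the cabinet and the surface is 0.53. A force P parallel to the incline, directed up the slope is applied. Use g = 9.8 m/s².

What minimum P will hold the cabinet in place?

The cabinet tends to slide down (tan θ > μ_s), so at the point of impending slip friction acts up-slope at its limit: f = μ_s N.
P is parallel to the surface, so N = m g cos θ = 2650 N.
Along the incline: P + μ_s N = m g sin θ, so P = 2260 − 0.53×2650 = 857 N.

P_min ≈ 857 N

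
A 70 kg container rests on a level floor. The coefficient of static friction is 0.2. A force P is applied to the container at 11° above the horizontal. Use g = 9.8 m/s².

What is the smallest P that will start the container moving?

P ≈ 135 N

N = m g − P sin α (the pull lifts the container).
At impending slip, P cos α = μ_s N = μ_s (m g − P sin α).
Solving: P (cos α + μ_s sin α) = μ_s m g → P = 0.2×686/(cos 11° + 0.2 sin 11°) = 137/1.02 = 135 N.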